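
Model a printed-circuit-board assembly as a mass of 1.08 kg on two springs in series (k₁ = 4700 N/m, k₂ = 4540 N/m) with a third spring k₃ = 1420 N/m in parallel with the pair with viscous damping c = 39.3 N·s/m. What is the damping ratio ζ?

Series pair: k_s = k₁k₂/(k₁+k₂) = (4700)(4540)/(4700 + 4540) = 2309 N/m. In parallel with k₃: k_eq = 2309 + 1420 = 3729 N/m.
ω_n = √(k_eq/m) = √(3729/1.08) = 58.76 rad/s.
Critical damping c_c = 2√(k_eq·m) = 2√(3729 × 1.08) = 126.9 N·s/m, so ζ = c/c_c = 39.3/126.9 = 0.3096.

0.310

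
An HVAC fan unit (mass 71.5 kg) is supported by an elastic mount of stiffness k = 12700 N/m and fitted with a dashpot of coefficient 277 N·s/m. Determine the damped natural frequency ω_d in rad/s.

ω_n = √(k/m) = √(12700/71.5) = 13.33 rad/s.
Critical damping c_c = 2√(k·m) = 2√(12700 × 71.5) = 1906 N·s/m, so ζ = c/c_c = 277/1906 = 0.1453.
ω_d = ω_n√(1 − ζ²) = 13.33 × √(1 − 0.0211) = 13.19 rad/s.

13.2 rad/s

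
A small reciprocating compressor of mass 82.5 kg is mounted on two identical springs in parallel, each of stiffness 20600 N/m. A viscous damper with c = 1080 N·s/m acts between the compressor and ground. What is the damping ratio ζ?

Parallel springs add: k_eq = 2 × 20600 = 41200 N/m.
ω_n = √(k_eq/m) = √(41200/82.5) = 22.35 rad/s.
Critical damping c_c = 2√(k_eq·m) = 2√(41200 × 82.5) = 3687 N·s/m, so ζ = c/c_c = 1080/3687 = 0.2929.

0.293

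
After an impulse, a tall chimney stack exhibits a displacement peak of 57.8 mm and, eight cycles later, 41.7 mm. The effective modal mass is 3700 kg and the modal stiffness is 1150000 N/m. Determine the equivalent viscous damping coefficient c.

847 N·s/m

Logarithmic decrement δ = (1/n)·ln(x₀/x_n) = (1/8)·ln(57.8/41.7) = (1/8)·ln(1.386) = 0.04081.
ζ = δ/√(4π² + δ²) = 0.04081/√(39.48 + 0.00167) = 0.04081/6.283 = 0.006495.
c = ζ · 2√(km) = 0.006495 × 2√(1150000 × 3700) = 0.006495 × 130500 = 847.4 N·s/m.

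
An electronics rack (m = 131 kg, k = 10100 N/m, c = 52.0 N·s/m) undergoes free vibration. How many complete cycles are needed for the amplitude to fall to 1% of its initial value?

33 cycles

ζ = c/(2√(km)) = 52.0/(2√(10100 × 131)) = 52.0/2301 = 0.02260.
Logarithmic decrement δ = 2πζ/√(1 − ζ²) = 2π × 0.02260/√(1 − 0.000511) = 0.1421.
x_n/x₀ = e^(−nδ) ≤ 0.01; take ln: n ≥ ln(1/0.01)/δ = 4.605/0.1421 = 32.42.
So 33 complete cycles are required.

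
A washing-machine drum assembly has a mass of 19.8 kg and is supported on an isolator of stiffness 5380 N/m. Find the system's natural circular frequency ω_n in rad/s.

16.5 rad/s

ω_n = √(k/m) = √(5380/19.8) = √271.7 = 16.48 rad/s.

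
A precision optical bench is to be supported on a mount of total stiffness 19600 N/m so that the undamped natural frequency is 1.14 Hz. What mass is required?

382 kg

ω_n = 2πf_n = 2π × 1.14 = 7.163 rad/s.
m = k/ω_n² = 19600/7.163² = 19600/51.31 = 382.0 kg.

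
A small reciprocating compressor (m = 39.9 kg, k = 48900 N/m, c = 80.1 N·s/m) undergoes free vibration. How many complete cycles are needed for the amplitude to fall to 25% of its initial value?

ζ = c/(2√(km)) = 80.1/(2√(48900 × 39.9)) = 80.1/2794 = 0.02867.
Logarithmic decrement δ = 2πζ/√(1 − ζ²) = 2π × 0.02867/√(1 − 0.000822) = 0.1802.
x_n/x₀ = e^(−nδ) ≤ 0.25; take ln: n ≥ ln(1/0.25)/δ = 1.386/0.1802 = 7.692.
So 8 complete cycles are required.

8 cycles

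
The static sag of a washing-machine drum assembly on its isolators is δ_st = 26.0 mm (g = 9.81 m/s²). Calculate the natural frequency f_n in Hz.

3.09 Hz

ω_n = √(g/δ_st) = √(9.81/0.0260) = √377.3 = 19.42 rad/s.
f_n = ω_n/(2π) = 19.42/6.283 = 3.091 Hz.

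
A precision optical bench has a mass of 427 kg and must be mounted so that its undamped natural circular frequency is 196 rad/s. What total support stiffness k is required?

16400000 N/m

k = m·ω_n² = 427 × 196.0² = 427 × 38420 = 16400000 N/m.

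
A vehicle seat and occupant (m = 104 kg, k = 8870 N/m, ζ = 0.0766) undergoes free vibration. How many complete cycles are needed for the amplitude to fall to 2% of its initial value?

Logarithmic decrement δ = 2πζ/√(1 − ζ²) = 2π × 0.07660/√(1 − 0.00587) = 0.4827.
x_n/x₀ = e^(−nδ) ≤ 0.02; take ln: n ≥ ln(1/0.02)/δ = 3.912/0.4827 = 8.104.
So 9 complete cycles are required.

9 cycles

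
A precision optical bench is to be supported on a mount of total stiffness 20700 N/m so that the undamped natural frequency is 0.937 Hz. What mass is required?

597 kg

ω_n = 2πf_n = 2π × 0.937 = 5.887 rad/s.
m = k/ω_n² = 20700/5.887² = 20700/34.66 = 597.2 kg.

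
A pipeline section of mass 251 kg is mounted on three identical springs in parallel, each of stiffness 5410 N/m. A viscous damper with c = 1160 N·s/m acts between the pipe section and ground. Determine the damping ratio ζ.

0.287

Parallel springs add: k_eq = 3 × 5410 = 16230 N/m.
ω_n = √(k_eq/m) = √(16230/251) = 8.041 rad/s.
Critical damping c_c = 2√(k_eq·m) = 2√(16230 × 251) = 4037 N·s/m, so ζ = c/c_c = 1160/4037 = 0.2874.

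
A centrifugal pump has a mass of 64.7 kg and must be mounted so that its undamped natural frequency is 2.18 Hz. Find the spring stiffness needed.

ω_n = 2πf_n = 2π × 2.18 = 13.70 rad/s.
k = m·ω_n² = 64.7 × 13.70² = 64.7 × 187.6 = 12140 N/m.

12100 N/m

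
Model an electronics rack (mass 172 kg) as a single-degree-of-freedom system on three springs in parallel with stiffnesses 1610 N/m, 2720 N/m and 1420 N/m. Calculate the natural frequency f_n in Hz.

Parallel springs add: k_eq = 1610 + 2720 + 1420 = 5750 N/m.
ω_n = √(k_eq/m) = √(5750/172) = √33.43 = 5.782 rad/s.
f_n = ω_n/(2π) = 5.782/6.283 = 0.9202 Hz.

0.920 Hz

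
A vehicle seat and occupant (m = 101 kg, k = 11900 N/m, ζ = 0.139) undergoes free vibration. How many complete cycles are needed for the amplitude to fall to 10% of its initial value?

3 cycles

Logarithmic decrement δ = 2πζ/√(1 − ζ²) = 2π × 0.1390/√(1 − 0.0193) = 0.8819.
x_n/x₀ = e^(−nδ) ≤ 0.1; take ln: n ≥ ln(1/0.1)/δ = 2.303/0.8819 = 2.611.
So 3 complete cycles are required.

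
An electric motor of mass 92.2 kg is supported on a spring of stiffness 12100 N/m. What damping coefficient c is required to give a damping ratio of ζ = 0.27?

570 N·s/m

c_c = 2√(k·m) = 2√(12100 × 92.2) = 2112 N·s/m.
c = ζ·c_c = 0.27 × 2112 = 570.4 N·s/m.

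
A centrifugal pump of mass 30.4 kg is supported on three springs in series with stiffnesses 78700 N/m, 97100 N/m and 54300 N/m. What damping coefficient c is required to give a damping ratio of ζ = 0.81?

1390 N·s/m

Series springs: 1/k_eq = 1/78700 + 1/97100 + 1/54300 = 4.142×10^-5, so k_eq = 24140 N/m.
c_c = 2√(k_eq·m) = 2√(24140 × 30.4) = 1713 N·s/m.
c = ζ·c_c = 0.81 × 1713 = 1388 N·s/m.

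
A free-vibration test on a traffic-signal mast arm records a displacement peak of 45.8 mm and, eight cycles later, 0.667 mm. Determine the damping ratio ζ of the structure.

0.0838

Logarithmic decrement δ = (1/n)·ln(x₀/x_n) = (1/8)·ln(45.8/0.667) = (1/8)·ln(68.67) = 0.5287.
ζ = δ/√(4π² + δ²) = 0.5287/√(39.48 + 0.279) = 0.5287/6.305 = 0.08384.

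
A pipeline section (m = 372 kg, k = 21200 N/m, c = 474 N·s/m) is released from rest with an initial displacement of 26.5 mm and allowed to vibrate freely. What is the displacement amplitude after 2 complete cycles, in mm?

ζ = c/(2√(km)) = 474/(2√(21200 × 372)) = 474/5617 = 0.08439.
Logarithmic decrement δ = 2πζ/√(1 − ζ²) = 2π × 0.08439/√(1 − 0.00712) = 0.5322.
After n cycles, x_n/x₀ = e^(−nδ), so x_2 = 26.5 × e^(−2 × 0.5322) = 26.5 × 0.3450 = 9.142 mm.

9.14 mm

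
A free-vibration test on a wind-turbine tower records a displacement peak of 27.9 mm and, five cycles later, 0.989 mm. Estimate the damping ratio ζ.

0.106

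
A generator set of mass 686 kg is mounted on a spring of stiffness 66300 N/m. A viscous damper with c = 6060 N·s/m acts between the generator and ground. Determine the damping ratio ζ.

ω_n = √(k/m) = √(66300/686) = 9.831 rad/s.
Critical damping c_c = 2√(k·m) = 2√(66300 × 686) = 13490 N·s/m, so ζ = c/c_c = 6060/13490 = 0.4493.

0.449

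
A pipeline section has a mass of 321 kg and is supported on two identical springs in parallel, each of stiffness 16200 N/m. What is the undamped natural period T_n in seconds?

Parallel springs add: k_eq = 2 × 16200 = 32400 N/m.
ω_n = √(k_eq/m) = √(32400/321) = √100.9 = 10.05 rad/s.
T_n = 2π/ω_n = 6.283/10.05 = 0.6254 s.

0.625 s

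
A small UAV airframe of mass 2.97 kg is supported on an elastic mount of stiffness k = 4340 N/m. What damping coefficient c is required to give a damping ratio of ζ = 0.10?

c_c = 2√(k·m) = 2√(4340 × 2.97) = 227.1 N·s/m.
c = ζ·c_c = 0.10 × 227.1 = 22.71 N·s/m.

22.7 N·s/m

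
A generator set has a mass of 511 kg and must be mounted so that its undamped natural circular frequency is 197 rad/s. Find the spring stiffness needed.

k = m·ω_n² = 511 × 197.0² = 511 × 38810 = 19830000 N/m.

19800000 N/m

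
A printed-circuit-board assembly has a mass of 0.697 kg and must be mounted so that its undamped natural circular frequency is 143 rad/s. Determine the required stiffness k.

k = m·ω_n² = 0.697 × 143.0² = 0.697 × 20450 = 14250 N/m.

14300 N/m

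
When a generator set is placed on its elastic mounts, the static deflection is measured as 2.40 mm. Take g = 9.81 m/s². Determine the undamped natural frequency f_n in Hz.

ω_n = √(g/δ_st) = √(9.81/0.00240) = √4088 = 63.93 rad/s.
f_n = ω_n/(2π) = 63.93/6.283 = 10.18 Hz.

10.2 Hz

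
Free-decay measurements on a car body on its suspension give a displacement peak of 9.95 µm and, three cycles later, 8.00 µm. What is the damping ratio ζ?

0.0116

Logarithmic decrement δ = (1/n)·ln(x₀/x_n) = (1/3)·ln(9.95/8.00) = (1/3)·ln(1.244) = 0.07271.
ζ = δ/√(4π² + δ²) = 0.07271/√(39.48 + 0.00529) = 0.07271/6.284 = 0.01157.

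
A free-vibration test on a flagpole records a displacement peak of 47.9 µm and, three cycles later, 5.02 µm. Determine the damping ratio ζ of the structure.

0.119

Logarithmic decrement δ = (1/n)·ln(x₀/x_n) = (1/3)·ln(47.9/5.02) = (1/3)·ln(9.542) = 0.7519.
ζ = δ/√(4π² + δ²) = 0.7519/√(39.48 + 0.565) = 0.7519/6.328 = 0.1188.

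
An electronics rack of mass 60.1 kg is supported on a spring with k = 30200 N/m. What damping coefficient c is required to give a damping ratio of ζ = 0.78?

c_c = 2√(k·m) = 2√(30200 × 60.1) = 2694 N·s/m.
c = ζ·c_c = 0.78 × 2694 = 2102 N·s/m.

2100 N·s/m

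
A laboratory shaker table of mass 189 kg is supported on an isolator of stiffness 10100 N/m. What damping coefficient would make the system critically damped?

2760 N·s/m

c_c = 2√(k·m) = 2√(10100 × 189) = 2 × 1382 = 2763 N·s/m.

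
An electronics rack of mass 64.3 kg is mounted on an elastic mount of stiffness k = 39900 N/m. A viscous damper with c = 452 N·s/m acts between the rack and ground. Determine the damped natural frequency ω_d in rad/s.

24.7 rad/s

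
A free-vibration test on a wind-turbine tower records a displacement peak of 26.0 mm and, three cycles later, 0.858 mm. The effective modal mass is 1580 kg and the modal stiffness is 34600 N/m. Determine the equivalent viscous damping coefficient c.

2630 N·s/m

Logarithmic decrement δ = (1/n)·ln(x₀/x_n) = (1/3)·ln(26.0/0.858) = (1/3)·ln(30.30) = 1.137.
ζ = δ/√(4π² + δ²) = 1.137/√(39.48 + 1.29) = 1.137/6.385 = 0.1781.
c = ζ · 2√(km) = 0.1781 × 2√(34600 × 1580) = 0.1781 × 14790 = 2633 N·s/m.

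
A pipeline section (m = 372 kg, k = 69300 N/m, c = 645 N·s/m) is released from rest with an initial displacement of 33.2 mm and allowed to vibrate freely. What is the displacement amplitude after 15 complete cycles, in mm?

0.0824 mm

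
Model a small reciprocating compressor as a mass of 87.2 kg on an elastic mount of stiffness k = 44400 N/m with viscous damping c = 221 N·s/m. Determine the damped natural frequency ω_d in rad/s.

22.5 rad/s

ω_n = √(k/m) = √(44400/87.2) = 22.56 rad/s.
Critical damping c_c = 2√(k·m) = 2√(44400 × 87.2) = 3935 N·s/m, so ζ = c/c_c = 221/3935 = 0.05616.
ω_d = ω_n√(1 − ζ²) = 22.56 × √(1 − 0.00315) = 22.53 rad/s.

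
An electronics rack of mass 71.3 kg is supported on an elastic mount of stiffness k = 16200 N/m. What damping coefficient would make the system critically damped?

2150 N·s/m

c_c = 2√(k·m) = 2√(16200 × 71.3) = 2 × 1075 = 2149 N·s/m.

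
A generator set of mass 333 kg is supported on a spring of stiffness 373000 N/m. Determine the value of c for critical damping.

22300 N·s/m

c_c = 2√(k·m) = 2√(373000 × 333) = 2 × 11140 = 22290 N·s/m.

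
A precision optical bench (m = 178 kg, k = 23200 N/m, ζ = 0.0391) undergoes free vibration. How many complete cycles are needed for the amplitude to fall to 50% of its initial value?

Logarithmic decrement δ = 2πζ/√(1 − ζ²) = 2π × 0.03910/√(1 − 0.00153) = 0.2459.
x_n/x₀ = e^(−nδ) ≤ 0.5; take ln: n ≥ ln(1/0.5)/δ = 0.6931/0.2459 = 2.819.
So 3 complete cycles are required.

3 cycles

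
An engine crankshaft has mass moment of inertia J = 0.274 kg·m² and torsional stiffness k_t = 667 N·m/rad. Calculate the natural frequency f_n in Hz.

ω_n = √(k_t/J) = √(667/0.274) = √2434 = 49.34 rad/s.
f_n = ω_n/(2π) = 49.34/6.283 = 7.852 Hz.

7.85 Hz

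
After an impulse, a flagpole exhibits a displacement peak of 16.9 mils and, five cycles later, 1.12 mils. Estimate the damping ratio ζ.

Logarithmic decrement δ = (1/n)·ln(x₀/x_n) = (1/5)·ln(16.9/1.12) = (1/5)·ln(15.09) = 0.5428.
ζ = δ/√(4π² + δ²) = 0.5428/√(39.48 + 0.295) = 0.5428/6.307 = 0.08607.

0.0861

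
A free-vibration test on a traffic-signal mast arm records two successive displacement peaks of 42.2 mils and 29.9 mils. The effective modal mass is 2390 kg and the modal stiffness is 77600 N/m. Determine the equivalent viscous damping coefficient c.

Logarithmic decrement δ = (1/n)·ln(x₀/x_n) = (1/1)·ln(42.2/29.9) = (1/1)·ln(1.411) = 0.3446.
ζ = δ/√(4π² + δ²) = 0.3446/√(39.48 + 0.119) = 0.3446/6.293 = 0.05476.
c = ζ · 2√(km) = 0.05476 × 2√(77600 × 2390) = 0.05476 × 27240 = 1491 N·s/m.

1490 N·s/m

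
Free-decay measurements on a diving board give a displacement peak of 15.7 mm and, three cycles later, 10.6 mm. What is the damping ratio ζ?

Logarithmic decrement δ = (1/n)·ln(x₀/x_n) = (1/3)·ln(15.7/10.6) = (1/3)·ln(1.481) = 0.1309.
ζ = δ/√(4π² + δ²) = 0.1309/√(39.48 + 0.0171) = 0.1309/6.285 = 0.02083.

0.0208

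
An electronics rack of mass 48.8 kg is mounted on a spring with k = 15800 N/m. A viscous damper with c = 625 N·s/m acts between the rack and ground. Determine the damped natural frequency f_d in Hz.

ω_n = √(k/m) = √(15800/48.8) = 17.99 rad/s.
Critical damping c_c = 2√(k·m) = 2√(15800 × 48.8) = 1756 N·s/m, so ζ = c/c_c = 625/1756 = 0.3559.
ω_d = ω_n√(1 − ζ²) = 17.99 × √(1 − 0.127) = 16.82 rad/s.
f_d = ω_d/(2π) = 2.676 Hz.

2.68 Hz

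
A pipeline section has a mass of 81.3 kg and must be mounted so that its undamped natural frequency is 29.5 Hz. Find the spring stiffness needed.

2790000 N/m

ω_n = 2πf_n = 2π × 29.5 = 185.4 rad/s.
k = m·ω_n² = 81.3 × 185.4² = 81.3 × 34360 = 2793000 N/m.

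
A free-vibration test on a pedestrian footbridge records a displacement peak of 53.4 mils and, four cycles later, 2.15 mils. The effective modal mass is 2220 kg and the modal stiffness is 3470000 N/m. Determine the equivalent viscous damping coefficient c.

22300 N·s/m

Logarithmic decrement δ = (1/n)·ln(x₀/x_n) = (1/4)·ln(53.4/2.15) = (1/4)·ln(24.84) = 0.8031.
ζ = δ/√(4π² + δ²) = 0.8031/√(39.48 + 0.645) = 0.8031/6.334 = 0.1268.
c = ζ · 2√(km) = 0.1268 × 2√(3470000 × 2220) = 0.1268 × 175500 = 22260 N·s/m.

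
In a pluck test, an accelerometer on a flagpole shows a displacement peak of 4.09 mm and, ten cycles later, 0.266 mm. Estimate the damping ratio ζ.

Logarithmic decrement δ = (1/n)·ln(x₀/x_n) = (1/10)·ln(4.09/0.266) = (1/10)·ln(15.38) = 0.2733.
ζ = δ/√(4π² + δ²) = 0.2733/√(39.48 + 0.0747) = 0.2733/6.289 = 0.04345.

0.0435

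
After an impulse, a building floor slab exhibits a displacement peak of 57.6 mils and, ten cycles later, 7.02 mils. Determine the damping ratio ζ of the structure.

Logarithmic decrement δ = (1/n)·ln(x₀/x_n) = (1/10)·ln(57.6/7.02) = (1/10)·ln(8.205) = 0.2105.
ζ = δ/√(4π² + δ²) = 0.2105/√(39.48 + 0.0443) = 0.2105/6.287 = 0.03348.

0.0335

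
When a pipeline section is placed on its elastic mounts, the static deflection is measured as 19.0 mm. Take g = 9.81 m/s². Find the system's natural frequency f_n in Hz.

3.62 Hz

ω_n = √(g/δ_st) = √(9.81/0.0190) = √516.3 = 22.72 rad/s.
f_n = ω_n/(2π) = 22.72/6.283 = 3.616 Hz.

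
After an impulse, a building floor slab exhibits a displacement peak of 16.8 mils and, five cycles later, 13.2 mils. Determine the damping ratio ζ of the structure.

0.00768

Logarithmic decrement δ = (1/n)·ln(x₀/x_n) = (1/5)·ln(16.8/13.2) = (1/5)·ln(1.273) = 0.04823.
ζ = δ/√(4π² + δ²) = 0.04823/√(39.48 + 0.00233) = 0.04823/6.283 = 0.007676.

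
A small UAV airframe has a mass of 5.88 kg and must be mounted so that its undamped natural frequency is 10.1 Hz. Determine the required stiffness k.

ω_n = 2πf_n = 2π × 10.1 = 63.46 rad/s.
k = m·ω_n² = 5.88 × 63.46² = 5.88 × 4027 = 23680 N/m.

23700 N/m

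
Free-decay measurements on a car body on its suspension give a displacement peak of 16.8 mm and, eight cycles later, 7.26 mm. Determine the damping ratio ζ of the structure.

Logarithmic decrement δ = (1/n)·ln(x₀/x_n) = (1/8)·ln(16.8/7.26) = (1/8)·ln(2.314) = 0.1049.
ζ = δ/√(4π² + δ²) = 0.1049/√(39.48 + 0.0110) = 0.1049/6.284 = 0.01669.

0.0167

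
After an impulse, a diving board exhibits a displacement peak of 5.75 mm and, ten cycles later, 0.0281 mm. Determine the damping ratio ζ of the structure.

Logarithmic decrement δ = (1/n)·ln(x₀/x_n) = (1/10)·ln(5.75/0.0281) = (1/10)·ln(204.6) = 0.5321.
ζ = δ/√(4π² + δ²) = 0.5321/√(39.48 + 0.283) = 0.5321/6.306 = 0.08439.

0.0844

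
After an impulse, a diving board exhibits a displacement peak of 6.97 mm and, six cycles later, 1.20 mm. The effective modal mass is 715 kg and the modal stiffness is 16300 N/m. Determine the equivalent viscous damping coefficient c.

Logarithmic decrement δ = (1/n)·ln(x₀/x_n) = (1/6)·ln(6.97/1.20) = (1/6)·ln(5.808) = 0.2932.
ζ = δ/√(4π² + δ²) = 0.2932/√(39.48 + 0.0860) = 0.2932/6.290 = 0.04662.
c = ζ · 2√(km) = 0.04662 × 2√(16300 × 715) = 0.04662 × 6828 = 318.3 N·s/m.

318 N·s/m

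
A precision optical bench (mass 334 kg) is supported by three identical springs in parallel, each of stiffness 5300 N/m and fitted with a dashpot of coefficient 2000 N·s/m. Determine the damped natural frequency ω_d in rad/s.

6.22 rad/s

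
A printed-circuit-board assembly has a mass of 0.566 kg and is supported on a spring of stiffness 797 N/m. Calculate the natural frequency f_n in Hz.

ω_n = √(k/m) = √(797.0/0.566) = √1408 = 37.53 rad/s.
f_n = ω_n/(2π) = 37.53/6.283 = 5.972 Hz.

5.97 Hz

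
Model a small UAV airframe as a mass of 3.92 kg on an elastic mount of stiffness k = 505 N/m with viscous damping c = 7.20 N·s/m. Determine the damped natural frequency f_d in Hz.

1.80 Hz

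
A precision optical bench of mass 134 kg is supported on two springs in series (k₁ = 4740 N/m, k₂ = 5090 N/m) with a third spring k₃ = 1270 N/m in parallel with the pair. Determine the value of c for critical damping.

Series pair: k_s = k₁k₂/(k₁+k₂) = (4740)(5090)/(4740 + 5090) = 2454 N/m. In parallel with k₃: k_eq = 2454 + 1270 = 3724 N/m.
c_c = 2√(k_eq·m) = 2√(3724 × 134) = 2 × 706.4 = 1413 N·s/m.

1410 N·s/m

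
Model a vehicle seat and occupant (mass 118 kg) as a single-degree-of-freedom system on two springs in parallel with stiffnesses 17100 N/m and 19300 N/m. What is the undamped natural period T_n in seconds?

Parallel springs add: k_eq = 17100 + 19300 = 36400 N/m.
ω_n = √(k_eq/m) = √(36400/118) = √308.5 = 17.56 rad/s.
T_n = 2π/ω_n = 6.283/17.56 = 0.3577 s.

0.358 s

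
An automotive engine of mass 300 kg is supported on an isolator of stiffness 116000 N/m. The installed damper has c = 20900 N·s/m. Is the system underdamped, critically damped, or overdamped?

c_c = 2√(k·m) = 11800 N·s/m; ζ = c/c_c = 20900/11800 = 1.77.
Since ζ > 1 the system is overdamped.

overdamped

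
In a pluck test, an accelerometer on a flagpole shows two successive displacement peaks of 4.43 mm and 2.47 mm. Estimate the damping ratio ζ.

Logarithmic decrement δ = (1/n)·ln(x₀/x_n) = (1/1)·ln(4.43/2.47) = (1/1)·ln(1.794) = 0.5842.
ζ = δ/√(4π² + δ²) = 0.5842/√(39.48 + 0.341) = 0.5842/6.310 = 0.09258.

0.0926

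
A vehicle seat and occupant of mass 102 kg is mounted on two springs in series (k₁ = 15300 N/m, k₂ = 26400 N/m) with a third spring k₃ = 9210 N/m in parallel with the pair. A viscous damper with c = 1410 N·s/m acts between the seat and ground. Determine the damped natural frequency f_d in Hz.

1.87 Hz

Series pair: k_s = k₁k₂/(k₁+k₂) = (15300)(26400)/(15300 + 26400) = 9686 N/m. In parallel with k₃: k_eq = 9686 + 9210 = 18900 N/m.
ω_n = √(k_eq/m) = √(18900/102) = 13.61 rad/s.
Critical damping c_c = 2√(k_eq·m) = 2√(18900 × 102) = 2777 N·s/m, so ζ = c/c_c = 1410/2777 = 0.5078.
ω_d = ω_n√(1 − ζ²) = 13.61 × √(1 − 0.258) = 11.73 rad/s.
f_d = ω_d/(2π) = 1.866 Hz.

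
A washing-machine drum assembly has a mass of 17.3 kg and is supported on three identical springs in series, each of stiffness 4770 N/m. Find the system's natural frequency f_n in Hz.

1.53 Hz

Series springs: 1/k_eq = 3/4770, so k_eq = 4770/3 = 1590 N/m.
ω_n = √(k_eq/m) = √(1590/17.3) = √91.91 = 9.587 rad/s.
f_n = ω_n/(2π) = 9.587/6.283 = 1.526 Hz.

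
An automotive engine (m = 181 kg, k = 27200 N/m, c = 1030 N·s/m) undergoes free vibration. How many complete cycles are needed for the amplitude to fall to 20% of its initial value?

2 cycles

ζ = c/(2√(km)) = 1030/(2√(27200 × 181)) = 1030/4438 = 0.2321.
Logarithmic decrement δ = 2πζ/√(1 − ζ²) = 2π × 0.2321/√(1 − 0.0539) = 1.499.
x_n/x₀ = e^(−nδ) ≤ 0.2; take ln: n ≥ ln(1/0.2)/δ = 1.609/1.499 = 1.073.
So 2 complete cycles are required.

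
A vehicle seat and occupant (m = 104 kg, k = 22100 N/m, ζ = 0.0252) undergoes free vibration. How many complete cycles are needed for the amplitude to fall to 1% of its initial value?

30 cycles

Logarithmic decrement δ = 2πζ/√(1 − ζ²) = 2π × 0.02520/√(1 − 0.000635) = 0.1584.
x_n/x₀ = e^(−nδ) ≤ 0.01; take ln: n ≥ ln(1/0.01)/δ = 4.605/0.1584 = 29.08.
So 30 complete cycles are required.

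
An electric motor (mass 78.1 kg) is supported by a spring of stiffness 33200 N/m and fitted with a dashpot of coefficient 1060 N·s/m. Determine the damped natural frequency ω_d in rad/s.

19.5 rad/s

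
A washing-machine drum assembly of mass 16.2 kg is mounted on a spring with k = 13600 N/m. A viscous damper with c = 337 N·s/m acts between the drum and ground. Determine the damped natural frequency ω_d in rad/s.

ω_n = √(k/m) = √(13600/16.2) = 28.97 rad/s.
Critical damping c_c = 2√(k·m) = 2√(13600 × 16.2) = 938.8 N·s/m, so ζ = c/c_c = 337/938.8 = 0.3590.
ω_d = ω_n√(1 − ζ²) = 28.97 × √(1 − 0.129) = 27.04 rad/s.

27.0 rad/s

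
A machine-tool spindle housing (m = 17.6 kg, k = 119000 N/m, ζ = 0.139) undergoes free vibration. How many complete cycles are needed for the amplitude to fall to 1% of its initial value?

6 cycles

Logarithmic decrement δ = 2πζ/√(1 − ζ²) = 2π × 0.1390/√(1 − 0.0193) = 0.8819.
x_n/x₀ = e^(−nδ) ≤ 0.01; take ln: n ≥ ln(1/0.01)/δ = 4.605/0.8819 = 5.222.
So 6 complete cycles are required.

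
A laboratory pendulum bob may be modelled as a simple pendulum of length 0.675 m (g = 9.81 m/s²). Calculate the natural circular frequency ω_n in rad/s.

3.81 rad/s

For a simple pendulum ω_n = √(g/L) = √(9.81/0.675) = √14.53 = 3.812 rad/s.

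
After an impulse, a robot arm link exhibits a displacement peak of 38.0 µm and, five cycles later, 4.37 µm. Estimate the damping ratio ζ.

Logarithmic decrement δ = (1/n)·ln(x₀/x_n) = (1/5)·ln(38.0/4.37) = (1/5)·ln(8.696) = 0.4326.
ζ = δ/√(4π² + δ²) = 0.4326/√(39.48 + 0.187) = 0.4326/6.298 = 0.06868.

0.0687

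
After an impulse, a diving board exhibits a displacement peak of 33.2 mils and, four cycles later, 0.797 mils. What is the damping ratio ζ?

0.147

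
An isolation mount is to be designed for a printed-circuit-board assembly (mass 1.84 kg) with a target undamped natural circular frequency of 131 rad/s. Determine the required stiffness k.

k = m·ω_n² = 1.84 × 131.0² = 1.84 × 17160 = 31580 N/m.

31600 N/m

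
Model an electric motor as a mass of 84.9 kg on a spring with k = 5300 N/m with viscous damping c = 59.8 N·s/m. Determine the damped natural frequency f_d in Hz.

1.26 Hz

ω_n = √(k/m) = √(5300/84.9) = 7.901 rad/s.
Critical damping c_c = 2√(k·m) = 2√(5300 × 84.9) = 1342 N·s/m, so ζ = c/c_c = 59.8/1342 = 0.04457.
ω_d = ω_n√(1 − ζ²) = 7.901 × √(1 − 0.00199) = 7.893 rad/s.
f_d = ω_d/(2π) = 1.256 Hz.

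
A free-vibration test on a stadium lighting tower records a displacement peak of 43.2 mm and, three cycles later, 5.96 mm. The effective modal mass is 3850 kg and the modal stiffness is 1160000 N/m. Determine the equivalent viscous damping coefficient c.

14000 N·s/m

Logarithmic decrement δ = (1/n)·ln(x₀/x_n) = (1/3)·ln(43.2/5.96) = (1/3)·ln(7.248) = 0.6603.
ζ = δ/√(4π² + δ²) = 0.6603/√(39.48 + 0.436) = 0.6603/6.318 = 0.1045.
c = ζ · 2√(km) = 0.1045 × 2√(1160000 × 3850) = 0.1045 × 133700 = 13970 N·s/m.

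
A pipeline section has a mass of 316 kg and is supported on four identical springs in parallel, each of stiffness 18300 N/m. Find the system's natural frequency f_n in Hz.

2.42 Hz

Parallel springs add: k_eq = 4 × 18300 = 73200 N/m.
ω_n = √(k_eq/m) = √(73200/316) = √231.6 = 15.22 rad/s.
f_n = ω_n/(2π) = 15.22/6.283 = 2.422 Hz.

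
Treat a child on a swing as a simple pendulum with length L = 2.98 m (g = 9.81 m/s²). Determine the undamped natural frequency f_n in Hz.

For a simple pendulum ω_n = √(g/L) = √(9.81/2.98) = √3.292 = 1.814 rad/s.
f_n = ω_n/(2π) = 1.814/6.283 = 0.2888 Hz.

0.289 Hz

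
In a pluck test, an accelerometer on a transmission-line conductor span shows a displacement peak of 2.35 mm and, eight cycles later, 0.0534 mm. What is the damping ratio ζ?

0.0751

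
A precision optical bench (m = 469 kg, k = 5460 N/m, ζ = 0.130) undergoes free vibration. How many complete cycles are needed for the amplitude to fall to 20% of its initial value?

2 cycles

Logarithmic decrement δ = 2πζ/√(1 − ζ²) = 2π × 0.1300/√(1 − 0.0169) = 0.8238.
x_n/x₀ = e^(−nδ) ≤ 0.2; take ln: n ≥ ln(1/0.2)/δ = 1.609/0.8238 = 1.954.
So 2 complete cycles are required.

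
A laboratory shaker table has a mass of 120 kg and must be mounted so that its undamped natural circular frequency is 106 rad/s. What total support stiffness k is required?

1350000 N/m

k = m·ω_n² = 120 × 106.0² = 120 × 11240 = 1348000 N/m.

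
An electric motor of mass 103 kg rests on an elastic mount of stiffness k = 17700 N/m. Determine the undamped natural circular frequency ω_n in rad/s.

13.1 rad/s

ω_n = √(k/m) = √(17700/103) = √171.8 = 13.11 rad/s.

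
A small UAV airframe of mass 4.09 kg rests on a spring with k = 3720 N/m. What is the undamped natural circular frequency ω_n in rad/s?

30.2 rad/s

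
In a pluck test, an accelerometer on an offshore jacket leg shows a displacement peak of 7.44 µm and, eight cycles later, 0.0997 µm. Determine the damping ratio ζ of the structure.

0.0855

Logarithmic decrement δ = (1/n)·ln(x₀/x_n) = (1/8)·ln(7.44/0.0997) = (1/8)·ln(74.62) = 0.5391.
ζ = δ/√(4π² + δ²) = 0.5391/√(39.48 + 0.291) = 0.5391/6.306 = 0.08548.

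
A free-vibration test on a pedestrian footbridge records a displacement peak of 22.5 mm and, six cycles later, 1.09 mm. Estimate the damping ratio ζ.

Logarithmic decrement δ = (1/n)·ln(x₀/x_n) = (1/6)·ln(22.5/1.09) = (1/6)·ln(20.64) = 0.5046.
ζ = δ/√(4π² + δ²) = 0.5046/√(39.48 + 0.255) = 0.5046/6.303 = 0.08004.

0.0800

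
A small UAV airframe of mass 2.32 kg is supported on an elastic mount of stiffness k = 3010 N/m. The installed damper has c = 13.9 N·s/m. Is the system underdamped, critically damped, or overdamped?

underdamped

c_c = 2√(k·m) = 167.1 N·s/m; ζ = c/c_c = 13.9/167.1 = 0.0832.
Since ζ < 1 the system is underdamped.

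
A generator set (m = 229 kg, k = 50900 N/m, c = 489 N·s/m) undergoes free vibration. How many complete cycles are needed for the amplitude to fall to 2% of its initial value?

9 cycles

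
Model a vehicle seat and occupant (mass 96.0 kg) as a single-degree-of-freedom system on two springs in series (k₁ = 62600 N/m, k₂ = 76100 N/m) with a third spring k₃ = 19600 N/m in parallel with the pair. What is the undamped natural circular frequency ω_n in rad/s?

23.7 rad/s

Series pair: k_s = k₁k₂/(k₁+k₂) = (62600)(76100)/(62600 + 76100) = 34350 N/m. In parallel with k₃: k_eq = 34350 + 19600 = 53950 N/m.
ω_n = √(k_eq/m) = √(53950/96.0) = √561.9 = 23.71 rad/s.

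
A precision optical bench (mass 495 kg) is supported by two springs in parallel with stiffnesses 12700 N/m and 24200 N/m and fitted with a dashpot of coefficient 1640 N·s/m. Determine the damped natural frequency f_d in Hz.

1.35 Hz

Parallel springs add: k_eq = 12700 + 24200 = 36900 N/m.
ω_n = √(k_eq/m) = √(36900/495) = 8.634 rad/s.
Critical damping c_c = 2√(k_eq·m) = 2√(36900 × 495) = 8548 N·s/m, so ζ = c/c_c = 1640/8548 = 0.1919.
ω_d = ω_n√(1 − ζ²) = 8.634 × √(1 − 0.0368) = 8.474 rad/s.
f_d = ω_d/(2π) = 1.349 Hz.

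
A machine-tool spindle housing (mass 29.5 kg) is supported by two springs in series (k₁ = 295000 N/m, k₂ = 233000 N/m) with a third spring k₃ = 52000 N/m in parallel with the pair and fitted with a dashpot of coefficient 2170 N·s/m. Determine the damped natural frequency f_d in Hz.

Series pair: k_s = k₁k₂/(k₁+k₂) = (295000)(233000)/(295000 + 233000) = 130200 N/m. In parallel with k₃: k_eq = 130200 + 52000 = 182200 N/m.
ω_n = √(k_eq/m) = √(182200/29.5) = 78.58 rad/s.
Critical damping c_c = 2√(k_eq·m) = 2√(182200 × 29.5) = 4637 N·s/m, so ζ = c/c_c = 2170/4637 = 0.4680.
ω_d = ω_n√(1 − ζ²) = 78.58 × √(1 − 0.219) = 69.45 rad/s.
f_d = ω_d/(2π) = 11.05 Hz.

11.1 Hz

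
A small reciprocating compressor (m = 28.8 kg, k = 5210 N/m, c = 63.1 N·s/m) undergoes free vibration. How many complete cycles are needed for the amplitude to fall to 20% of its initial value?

4 cycles

ζ = c/(2√(km)) = 63.1/(2√(5210 × 28.8)) = 63.1/774.7 = 0.08145.
Logarithmic decrement δ = 2πζ/√(1 − ζ²) = 2π × 0.08145/√(1 − 0.00663) = 0.5135.
x_n/x₀ = e^(−nδ) ≤ 0.2; take ln: n ≥ ln(1/0.2)/δ = 1.609/0.5135 = 3.134.
So 4 complete cycles are required.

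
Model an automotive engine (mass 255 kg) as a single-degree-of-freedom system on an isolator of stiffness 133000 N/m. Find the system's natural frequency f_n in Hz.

3.63 Hz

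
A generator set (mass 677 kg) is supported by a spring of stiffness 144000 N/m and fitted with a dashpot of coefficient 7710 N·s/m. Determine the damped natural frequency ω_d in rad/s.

13.4 rad/s

ω_n = √(k/m) = √(144000/677) = 14.58 rad/s.
Critical damping c_c = 2√(k·m) = 2√(144000 × 677) = 19750 N·s/m, so ζ = c/c_c = 7710/19750 = 0.3904.
ω_d = ω_n√(1 − ζ²) = 14.58 × √(1 − 0.152) = 13.43 rad/s.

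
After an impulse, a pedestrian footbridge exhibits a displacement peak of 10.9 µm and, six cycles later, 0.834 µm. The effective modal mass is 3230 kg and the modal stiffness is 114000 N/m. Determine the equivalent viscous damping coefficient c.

Logarithmic decrement δ = (1/n)·ln(x₀/x_n) = (1/6)·ln(10.9/0.834) = (1/6)·ln(13.07) = 0.4284.
ζ = δ/√(4π² + δ²) = 0.4284/√(39.48 + 0.184) = 0.4284/6.298 = 0.06802.
c = ζ · 2√(km) = 0.06802 × 2√(114000 × 3230) = 0.06802 × 38380 = 2611 N·s/m.

2610 N·s/m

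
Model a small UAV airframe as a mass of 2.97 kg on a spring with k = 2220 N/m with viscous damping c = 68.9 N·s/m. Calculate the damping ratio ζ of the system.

ω_n = √(k/m) = √(2220/2.97) = 27.34 rad/s.
Critical damping c_c = 2√(k·m) = 2√(2220 × 2.97) = 162.4 N·s/m, so ζ = c/c_c = 68.9/162.4 = 0.4243.

0.424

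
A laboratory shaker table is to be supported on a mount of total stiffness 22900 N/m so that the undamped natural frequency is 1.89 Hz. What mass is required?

ω_n = 2πf_n = 2π × 1.89 = 11.88 rad/s.
m = k/ω_n² = 22900/11.88² = 22900/141.0 = 162.4 kg.

162 kg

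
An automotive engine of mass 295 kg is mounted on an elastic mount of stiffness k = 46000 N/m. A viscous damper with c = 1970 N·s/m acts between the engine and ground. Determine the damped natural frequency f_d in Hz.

1.92 Hz

ω_n = √(k/m) = √(46000/295) = 12.49 rad/s.
Critical damping c_c = 2√(k·m) = 2√(46000 × 295) = 7367 N·s/m, so ζ = c/c_c = 1970/7367 = 0.2674.
ω_d = ω_n√(1 − ζ²) = 12.49 × √(1 − 0.0715) = 12.03 rad/s.
f_d = ω_d/(2π) = 1.915 Hz.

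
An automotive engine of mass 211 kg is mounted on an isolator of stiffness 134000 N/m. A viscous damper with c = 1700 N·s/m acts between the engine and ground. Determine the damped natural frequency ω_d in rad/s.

24.9 rad/s

ω_n = √(k/m) = √(134000/211) = 25.20 rad/s.
Critical damping c_c = 2√(k·m) = 2√(134000 × 211) = 10630 N·s/m, so ζ = c/c_c = 1700/10630 = 0.1599.
ω_d = ω_n√(1 − ζ²) = 25.20 × √(1 − 0.0256) = 24.88 rad/s.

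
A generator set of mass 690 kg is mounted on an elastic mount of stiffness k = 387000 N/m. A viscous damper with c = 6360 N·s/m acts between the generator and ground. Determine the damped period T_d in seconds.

ω_n = √(k/m) = √(387000/690) = 23.68 rad/s.
Critical damping c_c = 2√(k·m) = 2√(387000 × 690) = 32680 N·s/m, so ζ = c/c_c = 6360/32680 = 0.1946.
ω_d = ω_n√(1 − ζ²) = 23.68 × √(1 − 0.0379) = 23.23 rad/s.
T_d = 2π/ω_d = 0.2705 s.

0.270 s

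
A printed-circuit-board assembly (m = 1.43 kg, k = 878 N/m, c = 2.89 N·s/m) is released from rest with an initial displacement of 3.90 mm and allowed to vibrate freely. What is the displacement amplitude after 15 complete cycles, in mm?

ζ = c/(2√(km)) = 2.89/(2√(878 × 1.43)) = 2.89/70.87 = 0.04078.
Logarithmic decrement δ = 2πζ/√(1 − ζ²) = 2π × 0.04078/√(1 − 0.00166) = 0.2564.
After n cycles, x_n/x₀ = e^(−nδ), so x_15 = 3.90 × e^(−15 × 0.2564) = 3.90 × 0.02135 = 0.08327 mm.

0.0833 mm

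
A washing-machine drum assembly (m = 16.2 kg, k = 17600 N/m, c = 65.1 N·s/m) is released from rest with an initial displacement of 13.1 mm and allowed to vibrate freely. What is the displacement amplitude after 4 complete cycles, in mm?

2.82 mm

ζ = c/(2√(km)) = 65.1/(2√(17600 × 16.2)) = 65.1/1068 = 0.06096.
Logarithmic decrement δ = 2πζ/√(1 − ζ²) = 2π × 0.06096/√(1 − 0.00372) = 0.3837.
After n cycles, x_n/x₀ = e^(−nδ), so x_4 = 13.1 × e^(−4 × 0.3837) = 13.1 × 0.2155 = 2.823 mm.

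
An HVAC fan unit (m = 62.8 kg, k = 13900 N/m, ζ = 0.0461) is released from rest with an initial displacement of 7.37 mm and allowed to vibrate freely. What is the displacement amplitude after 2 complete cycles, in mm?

4.13 mm

Logarithmic decrement δ = 2πζ/√(1 − ζ²) = 2π × 0.04610/√(1 − 0.00213) = 0.2900.
After n cycles, x_n/x₀ = e^(−nδ), so x_2 = 7.37 × e^(−2 × 0.2900) = 7.37 × 0.5599 = 4.127 mm.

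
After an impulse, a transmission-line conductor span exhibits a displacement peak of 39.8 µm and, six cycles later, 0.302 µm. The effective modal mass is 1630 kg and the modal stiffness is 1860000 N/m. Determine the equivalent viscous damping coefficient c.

14100 N·s/m

Logarithmic decrement δ = (1/n)·ln(x₀/x_n) = (1/6)·ln(39.8/0.302) = (1/6)·ln(131.8) = 0.8135.
ζ = δ/√(4π² + δ²) = 0.8135/√(39.48 + 0.662) = 0.8135/6.336 = 0.1284.
c = ζ · 2√(km) = 0.1284 × 2√(1860000 × 1630) = 0.1284 × 110100 = 14140 N·s/m.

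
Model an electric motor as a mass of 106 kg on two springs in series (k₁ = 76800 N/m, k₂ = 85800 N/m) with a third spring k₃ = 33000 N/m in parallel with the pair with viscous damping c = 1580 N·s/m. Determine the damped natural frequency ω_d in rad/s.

Series pair: k_s = k₁k₂/(k₁+k₂) = (76800)(85800)/(76800 + 85800) = 40530 N/m. In parallel with k₃: k_eq = 40530 + 33000 = 73530 N/m.
ω_n = √(k_eq/m) = √(73530/106) = 26.34 rad/s.
Critical damping c_c = 2√(k_eq·m) = 2√(73530 × 106) = 5583 N·s/m, so ζ = c/c_c = 1580/5583 = 0.2830.
ω_d = ω_n√(1 − ζ²) = 26.34 × √(1 − 0.0801) = 25.26 rad/s.

25.3 rad/s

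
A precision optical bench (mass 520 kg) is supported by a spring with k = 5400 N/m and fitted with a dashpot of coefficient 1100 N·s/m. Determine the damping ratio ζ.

0.328

ω_n = √(k/m) = √(5400/520) = 3.223 rad/s.
Critical damping c_c = 2√(k·m) = 2√(5400 × 520) = 3351 N·s/m, so ζ = c/c_c = 1100/3351 = 0.3282.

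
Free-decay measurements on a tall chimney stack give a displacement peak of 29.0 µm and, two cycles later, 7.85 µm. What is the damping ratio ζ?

0.103

Logarithmic decrement δ = (1/n)·ln(x₀/x_n) = (1/2)·ln(29.0/7.85) = (1/2)·ln(3.694) = 0.6534.
ζ = δ/√(4π² + δ²) = 0.6534/√(39.48 + 0.427) = 0.6534/6.317 = 0.1034.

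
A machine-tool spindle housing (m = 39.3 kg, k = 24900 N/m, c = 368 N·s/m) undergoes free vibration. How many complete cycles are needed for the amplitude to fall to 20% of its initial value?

2 cycles

ζ = c/(2√(km)) = 368/(2√(24900 × 39.3)) = 368/1978 = 0.1860.
Logarithmic decrement δ = 2πζ/√(1 − ζ²) = 2π × 0.1860/√(1 − 0.0346) = 1.189.
x_n/x₀ = e^(−nδ) ≤ 0.2; take ln: n ≥ ln(1/0.2)/δ = 1.609/1.189 = 1.353.
So 2 complete cycles are required.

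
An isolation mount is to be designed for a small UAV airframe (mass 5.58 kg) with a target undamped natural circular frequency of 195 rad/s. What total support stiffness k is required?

212000 N/m

k = m·ω_n² = 5.58 × 195.0² = 5.58 × 38020 = 212200 N/m.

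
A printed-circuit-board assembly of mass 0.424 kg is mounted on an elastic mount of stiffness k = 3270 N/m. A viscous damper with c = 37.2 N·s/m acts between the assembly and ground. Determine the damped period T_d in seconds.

0.0826 s

ω_n = √(k/m) = √(3270/0.424) = 87.82 rad/s.
Critical damping c_c = 2√(k·m) = 2√(3270 × 0.424) = 74.47 N·s/m, so ζ = c/c_c = 37.2/74.47 = 0.4995.
ω_d = ω_n√(1 − ζ²) = 87.82 × √(1 − 0.250) = 76.08 rad/s.
T_d = 2π/ω_d = 0.08259 s.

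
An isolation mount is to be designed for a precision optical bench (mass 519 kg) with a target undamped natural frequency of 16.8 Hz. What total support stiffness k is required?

5780000 N/m

ω_n = 2πf_n = 2π × 16.8 = 105.6 rad/s.
k = m·ω_n² = 519 × 105.6² = 519 × 11140 = 5783000 N/m.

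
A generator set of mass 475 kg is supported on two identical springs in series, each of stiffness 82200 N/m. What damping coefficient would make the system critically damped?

Series springs: 1/k_eq = 2/82200, so k_eq = 82200/2 = 41100 N/m.
c_c = 2√(k_eq·m) = 2√(41100 × 475) = 2 × 4418 = 8837 N·s/m.

8840 N·s/m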